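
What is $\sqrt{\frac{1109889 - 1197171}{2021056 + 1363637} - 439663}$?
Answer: $\frac{i \sqrt{367948288688217}}{28929} \approx 663.07 i$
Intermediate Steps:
$\sqrt{\frac{1109889 - 1197171}{2021056 + 1363637} - 439663} = \sqrt{- \frac{87282}{3384693} - 439663} = \sqrt{\left(-87282\right) \frac{1}{3384693} - 439663} = \sqrt{- \frac{746}{28929} - 439663} = \sqrt{- \frac{12719011673}{28929}} = \frac{i \sqrt{367948288688217}}{28929}$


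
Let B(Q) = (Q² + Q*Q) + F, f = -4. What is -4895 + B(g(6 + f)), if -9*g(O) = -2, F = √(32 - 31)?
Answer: -396406/81 ≈ -4893.9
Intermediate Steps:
F = 1 (F = √1 = 1)
g(O) = 2/9 (g(O) = -⅑*(-2) = 2/9)
B(Q) = 1 + 2*Q² (B(Q) = (Q² + Q*Q) + 1 = (Q² + Q²) + 1 = 2*Q² + 1 = 1 + 2*Q²)
-4895 + B(g(6 + f)) = -4895 + (1 + 2*(2/9)²) = -4895 + (1 + 2*(4/81)) = -4895 + (1 + 8/81) = -4895 + 89/81 = -396406/81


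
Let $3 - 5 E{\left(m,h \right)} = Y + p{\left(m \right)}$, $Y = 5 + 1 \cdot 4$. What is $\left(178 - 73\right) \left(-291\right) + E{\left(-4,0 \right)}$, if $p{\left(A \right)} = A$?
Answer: $- \frac{152777}{5} \approx -30555.0$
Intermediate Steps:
$Y = 9$ ($Y = 5 + 4 = 9$)
$E{\left(m,h \right)} = - \frac{6}{5} - \frac{m}{5}$ ($E{\left(m,h \right)} = \frac{3}{5} - \frac{9 + m}{5} = \frac{3}{5} - \left(\frac{9}{5} + \frac{m}{5}\right) = - \frac{6}{5} - \frac{m}{5}$)
$\left(178 - 73\right) \left(-291\right) + E{\left(-4,0 \right)} = \left(178 - 73\right) \left(-291\right) - \frac{2}{5} = 105 \left(-291\right) + \left(- \frac{6}{5} + \frac{4}{5}\right) = -30555 - \frac{2}{5} = - \frac{152777}{5}$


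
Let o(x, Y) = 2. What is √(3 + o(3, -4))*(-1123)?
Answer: -1123*√5 ≈ -2511.1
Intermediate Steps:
√(3 + o(3, -4))*(-1123) = √(3 + 2)*(-1123) = √5*(-1123) = -1123*√5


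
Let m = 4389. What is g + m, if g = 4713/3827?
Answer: 16801416/3827 ≈ 4390.2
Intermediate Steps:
g = 4713/3827 (g = 4713*(1/3827) = 4713/3827 ≈ 1.2315)
g + m = 4713/3827 + 4389 = 16801416/3827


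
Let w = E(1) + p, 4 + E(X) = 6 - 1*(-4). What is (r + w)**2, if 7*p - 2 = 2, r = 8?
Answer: 10404/49 ≈ 212.33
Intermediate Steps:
E(X) = 6 (E(X) = -4 + (6 - 1*(-4)) = -4 + (6 + 4) = -4 + 10 = 6)
p = 4/7 (p = 2/7 + (1/7)*2 = 2/7 + 2/7 = 4/7 ≈ 0.57143)
w = 46/7 (w = 6 + 4/7 = 46/7 ≈ 6.5714)
(r + w)**2 = (8 + 46/7)**2 = (102/7)**2 = 10404/49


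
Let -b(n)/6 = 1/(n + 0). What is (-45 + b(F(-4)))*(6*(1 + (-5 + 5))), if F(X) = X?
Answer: -261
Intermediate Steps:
b(n) = -6/n (b(n) = -6/(n + 0) = -6/n)
(-45 + b(F(-4)))*(6*(1 + (-5 + 5))) = (-45 - 6/(-4))*(6*(1 + (-5 + 5))) = (-45 - 6*(-¼))*(6*(1 + 0)) = (-45 + 3/2)*(6*1) = -87/2*6 = -261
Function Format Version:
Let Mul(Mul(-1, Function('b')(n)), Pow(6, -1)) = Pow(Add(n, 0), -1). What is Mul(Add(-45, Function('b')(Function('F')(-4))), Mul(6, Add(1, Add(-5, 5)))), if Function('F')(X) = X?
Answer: -261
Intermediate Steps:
Function('b')(n) = Mul(-6, Pow(n, -1)) (Function('b')(n) = Mul(-6, Pow(Add(n, 0), -1)) = Mul(-6, Pow(n, -1)))
Mul(Add(-45, Function('b')(Function('F')(-4))), Mul(6, Add(1, Add(-5, 5)))) = Mul(Add(-45, Mul(-6, Pow(-4, -1))), Mul(6, Add(1, Add(-5, 5)))) = Mul(Add(-45, Mul(-6, Rational(-1, 4))), Mul(6, Add(1, 0))) = Mul(Add(-45, Rational(3, 2)), Mul(6, 1)) = Mul(Rational(-87, 2), 6) = -261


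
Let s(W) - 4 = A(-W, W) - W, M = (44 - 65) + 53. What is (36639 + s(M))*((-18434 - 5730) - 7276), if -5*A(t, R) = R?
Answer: -1150848624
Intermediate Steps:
M = 32 (M = -21 + 53 = 32)
A(t, R) = -R/5
s(W) = 4 - 6*W/5 (s(W) = 4 + (-W/5 - W) = 4 - 6*W/5)
(36639 + s(M))*((-18434 - 5730) - 7276) = (36639 + (4 - 6/5*32))*((-18434 - 5730) - 7276) = (36639 + (4 - 192/5))*(-24164 - 7276) = (36639 - 172/5)*(-31440) = (183023/5)*(-31440) = -1150848624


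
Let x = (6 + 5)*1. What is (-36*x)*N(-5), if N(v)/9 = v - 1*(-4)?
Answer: 3564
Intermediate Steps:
x = 11 (x = 11*1 = 11)
N(v) = 36 + 9*v (N(v) = 9*(v - 1*(-4)) = 9*(v + 4) = 9*(4 + v) = 36 + 9*v)
(-36*x)*N(-5) = (-36*11)*(36 + 9*(-5)) = -396*(36 - 45) = -396*(-9) = 3564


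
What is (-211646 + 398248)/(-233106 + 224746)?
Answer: -93301/4180 ≈ -22.321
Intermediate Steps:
(-211646 + 398248)/(-233106 + 224746) = 186602/(-8360) = 186602*(-1/8360) = -93301/4180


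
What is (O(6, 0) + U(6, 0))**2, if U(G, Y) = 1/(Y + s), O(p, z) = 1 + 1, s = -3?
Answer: 25/9 ≈ 2.7778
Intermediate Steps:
O(p, z) = 2
U(G, Y) = 1/(-3 + Y) (U(G, Y) = 1/(Y - 3) = 1/(-3 + Y))
(O(6, 0) + U(6, 0))**2 = (2 + 1/(-3 + 0))**2 = (2 + 1/(-3))**2 = (2 - 1/3)**2 = (5/3)**2 = 25/9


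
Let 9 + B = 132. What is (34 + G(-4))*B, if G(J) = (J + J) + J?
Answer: 2706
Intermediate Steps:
G(J) = 3*J (G(J) = 2*J + J = 3*J)
B = 123 (B = -9 + 132 = 123)
(34 + G(-4))*B = (34 + 3*(-4))*123 = (34 - 12)*123 = 22*123 = 2706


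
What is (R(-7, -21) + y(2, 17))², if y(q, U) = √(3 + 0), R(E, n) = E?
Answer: (7 - √3)² ≈ 27.751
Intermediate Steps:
y(q, U) = √3
(R(-7, -21) + y(2, 17))² = (-7 + √3)²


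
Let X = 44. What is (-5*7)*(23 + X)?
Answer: -2345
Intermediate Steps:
(-5*7)*(23 + X) = (-5*7)*(23 + 44) = -35*67 = -2345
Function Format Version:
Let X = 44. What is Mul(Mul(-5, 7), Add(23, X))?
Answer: -2345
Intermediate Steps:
Mul(Mul(-5, 7), Add(23, X)) = Mul(Mul(-5, 7), Add(23, 44)) = Mul(-35, 67) = -2345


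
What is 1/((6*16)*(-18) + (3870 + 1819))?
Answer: 1/3961 ≈ 0.00025246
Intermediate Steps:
1/((6*16)*(-18) + (3870 + 1819)) = 1/(96*(-18) + 5689) = 1/(-1728 + 5689) = 1/3961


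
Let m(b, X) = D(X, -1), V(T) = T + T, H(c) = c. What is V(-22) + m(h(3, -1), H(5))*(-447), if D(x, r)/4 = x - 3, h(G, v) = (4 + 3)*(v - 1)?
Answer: -3620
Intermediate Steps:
h(G, v) = -7 + 7*v (h(G, v) = 7*(-1 + v) = -7 + 7*v)
D(x, r) = -12 + 4*x (D(x, r) = 4*(x - 3) = 4*(-3 + x) = -12 + 4*x)
V(T) = 2*T
m(b, X) = -12 + 4*X
V(-22) + m(h(3, -1), H(5))*(-447) = 2*(-22) + (-12 + 4*5)*(-447) = -44 + (-12 + 20)*(-447) = -44 + 8*(-447) = -44 - 3576 = -3620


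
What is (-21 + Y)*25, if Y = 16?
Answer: -125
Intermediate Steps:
(-21 + Y)*25 = (-21 + 16)*25 = -5*25 = -125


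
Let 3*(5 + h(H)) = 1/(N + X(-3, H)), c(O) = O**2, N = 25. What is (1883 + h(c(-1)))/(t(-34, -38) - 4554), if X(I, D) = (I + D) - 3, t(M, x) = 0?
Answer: -112681/273240 ≈ -0.41239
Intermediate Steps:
X(I, D) = -3 + D + I (X(I, D) = (D + I) - 3 = -3 + D + I)
h(H) = -5 + 1/(3*(19 + H)) (h(H) = -5 + 1/(3*(25 + (-3 + H - 3))) = -5 + 1/(3*(25 + (-6 + H))) = -5 + 1/(3*(19 + H)))
(1883 + h(c(-1)))/(t(-34, -38) - 4554) = (1883 + (284 + 15*(-1)**2)/(3*(-19 - 1*(-1)**2)))/(0 - 4554) = (1883 + (284 + 15*1)/(3*(-19 - 1*1)))/(-4554) = (1883 + (284 + 15)/(3*(-19 - 1)))*(-1/4554) = (1883 + (1/3)*299/(-20))*(-1/4554) = (1883 + (1/3)*(-1/20)*299)*(-1/4554) = (1883 - 299/60)*(-1/4554) = (112681/60)*(-1/4554) = -112681/273240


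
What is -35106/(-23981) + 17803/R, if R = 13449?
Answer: 899074337/322520469 ≈ 2.7877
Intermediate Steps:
-35106/(-23981) + 17803/R = -35106/(-23981) + 17803/13449 = -35106*(-1/23981) + 17803*(1/13449) = 35106/23981 + 17803/13449 = 899074337/322520469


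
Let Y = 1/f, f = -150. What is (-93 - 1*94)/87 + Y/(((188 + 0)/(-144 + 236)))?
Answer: -440117/204450 ≈ -2.1527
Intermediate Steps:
Y = -1/150 (Y = 1/(-150) = -1/150 ≈ -0.0066667)
(-93 - 1*94)/87 + Y/(((188 + 0)/(-144 + 236))) = (-93 - 1*94)/87 - (-144 + 236)/(188 + 0)/150 = (-93 - 94)*(1/87) - 1/(150*(188/92)) = -187*1/87 - 1/(150*(188*(1/92))) = -187/87 - 1/(150*47/23) = -187/87 - 1/150*23/47 = -187/87 - 23/7050 = -440117/204450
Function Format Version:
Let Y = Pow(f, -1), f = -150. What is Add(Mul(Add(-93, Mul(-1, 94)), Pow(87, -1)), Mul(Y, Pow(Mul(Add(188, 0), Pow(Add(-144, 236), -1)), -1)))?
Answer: Rational(-440117, 204450) ≈ -2.1527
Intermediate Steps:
Y = Rational(-1, 150) (Y = Pow(-150, -1) = Rational(-1, 150) ≈ -0.0066667)
Add(Mul(Add(-93, Mul(-1, 94)), Pow(87, -1)), Mul(Y, Pow(Mul(Add(188, 0), Pow(Add(-144, 236), -1)), -1))) = Add(Mul(Add(-93, Mul(-1, 94)), Pow(87, -1)), Mul(Rational(-1, 150), Pow(Mul(Add(188, 0), Pow(Add(-144, 236), -1)), -1))) = Add(Mul(Add(-93, -94), Rational(1, 87)), Mul(Rational(-1, 150), Pow(Mul(188, Pow(92, -1)), -1))) = Add(Mul(-187, Rational(1, 87)), Mul(Rational(-1, 150), Pow(Mul(188, Rational(1, 92)), -1))) = Add(Rational(-187, 87), Mul(Rational(-1, 150), Pow(Rational(47, 23), -1))) = Add(Rational(-187, 87), Mul(Rational(-1, 150), Rational(23, 47))) = Add(Rational(-187, 87), Rational(-23, 7050)) = Rational(-440117, 204450)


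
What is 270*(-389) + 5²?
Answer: -105005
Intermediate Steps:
270*(-389) + 5² = -105030 + 25 = -105005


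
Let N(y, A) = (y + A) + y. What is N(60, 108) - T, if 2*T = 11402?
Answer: -5473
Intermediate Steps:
T = 5701 (T = (½)*11402 = 5701)
N(y, A) = A + 2*y (N(y, A) = (A + y) + y = A + 2*y)
N(60, 108) - T = (108 + 2*60) - 1*5701 = (108 + 120) - 5701 = 228 - 5701 = -5473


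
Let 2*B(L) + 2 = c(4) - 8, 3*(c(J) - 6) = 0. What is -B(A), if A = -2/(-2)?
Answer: 2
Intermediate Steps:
A = 1 (A = -2*(-½) = 1)
c(J) = 6 (c(J) = 6 + (⅓)*0 = 6 + 0 = 6)
B(L) = -2 (B(L) = -1 + (6 - 8)/2 = -1 + (½)*(-2) = -1 - 1 = -2)
-B(A) = -1*(-2) = 2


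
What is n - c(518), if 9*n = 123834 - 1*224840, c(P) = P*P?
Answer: -2515922/9 ≈ -2.7955e+5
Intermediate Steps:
c(P) = P²
n = -101006/9 (n = (123834 - 1*224840)/9 = (123834 - 224840)/9 = (⅑)*(-101006) = -101006/9 ≈ -11223.)
n - c(518) = -101006/9 - 1*518² = -101006/9 - 1*268324 = -101006/9 - 268324 = -2515922/9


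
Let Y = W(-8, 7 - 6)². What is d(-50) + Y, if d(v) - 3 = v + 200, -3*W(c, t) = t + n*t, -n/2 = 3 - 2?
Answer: 1378/9 ≈ 153.11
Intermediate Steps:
n = -2 (n = -2*(3 - 2) = -2*1 = -2)
W(c, t) = t/3 (W(c, t) = -(t - 2*t)/3 = -(-1)*t/3 = t/3)
d(v) = 203 + v (d(v) = 3 + (v + 200) = 3 + (200 + v) = 203 + v)
Y = ⅑ (Y = ((7 - 6)/3)² = ((⅓)*1)² = (⅓)² = ⅑ ≈ 0.11111)
d(-50) + Y = (203 - 50) + ⅑ = 153 + ⅑ = 1378/9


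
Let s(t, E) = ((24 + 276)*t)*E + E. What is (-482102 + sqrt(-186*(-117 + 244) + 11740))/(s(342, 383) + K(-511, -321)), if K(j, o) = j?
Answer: -241051/19647836 + I*sqrt(11882)/39295672 ≈ -0.012269 + 2.774e-6*I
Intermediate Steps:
s(t, E) = E + 300*E*t (s(t, E) = (300*t)*E + E = 300*E*t + E = E + 300*E*t)
(-482102 + sqrt(-186*(-117 + 244) + 11740))/(s(342, 383) + K(-511, -321)) = (-482102 + sqrt(-186*(-117 + 244) + 11740))/(383*(1 + 300*342) - 511) = (-482102 + sqrt(-186*127 + 11740))/(383*(1 + 102600) - 511) = (-482102 + sqrt(-23622 + 11740))/(383*102601 - 511) = (-482102 + sqrt(-11882))/(39296183 - 511) = (-482102 + I*sqrt(11882))/39295672 = (-482102 + I*sqrt(11882))*(1/39295672) = -241051/19647836 + I*sqrt(11882)/39295672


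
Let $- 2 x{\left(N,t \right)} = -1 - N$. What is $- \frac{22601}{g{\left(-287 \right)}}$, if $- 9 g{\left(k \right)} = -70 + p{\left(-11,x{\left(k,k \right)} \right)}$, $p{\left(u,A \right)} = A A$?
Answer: $\frac{67803}{6793} \approx 9.9813$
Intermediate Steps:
$x{\left(N,t \right)} = \frac{1}{2} + \frac{N}{2}$ ($x{\left(N,t \right)} = - \frac{-1 - N}{2} = \frac{1}{2} + \frac{N}{2}$)
$p{\left(u,A \right)} = A^{2}$
$g{\left(k \right)} = \frac{70}{9} - \frac{\left(\frac{1}{2} + \frac{k}{2}\right)^{2}}{9}$ ($g{\left(k \right)} = - \frac{-70 + \left(\frac{1}{2} + \frac{k}{2}\right)^{2}}{9} = \frac{70}{9} - \frac{\left(\frac{1}{2} + \frac{k}{2}\right)^{2}}{9}$)
$- \frac{22601}{g{\left(-287 \right)}} = - \frac{22601}{\frac{70}{9} - \frac{\left(1 - 287\right)^{2}}{36}} = - \frac{22601}{\frac{70}{9} - \frac{\left(-286\right)^{2}}{36}} = - \frac{22601}{\frac{70}{9} - \frac{20449}{9}} = - \frac{22601}{- \frac{6793}{3}} = \left(-22601\right) \left(- \frac{3}{6793}\right) = \frac{67803}{6793}$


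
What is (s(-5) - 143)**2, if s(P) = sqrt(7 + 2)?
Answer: 19600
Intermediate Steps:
s(P) = 3 (s(P) = sqrt(9) = 3)
(s(-5) - 143)**2 = (3 - 143)**2 = (-140)**2 = 19600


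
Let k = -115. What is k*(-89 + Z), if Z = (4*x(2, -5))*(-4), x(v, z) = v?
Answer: 13915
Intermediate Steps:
Z = -32 (Z = (4*2)*(-4) = 8*(-4) = -32)
k*(-89 + Z) = -115*(-89 - 32) = -115*(-121) = 13915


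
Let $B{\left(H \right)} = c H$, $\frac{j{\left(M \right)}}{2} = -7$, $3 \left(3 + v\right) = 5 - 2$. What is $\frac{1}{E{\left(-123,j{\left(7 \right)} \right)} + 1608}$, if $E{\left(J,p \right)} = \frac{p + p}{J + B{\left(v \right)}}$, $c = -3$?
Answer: $\frac{117}{188164} \approx 0.0006218$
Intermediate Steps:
$v = -2$ ($v = -3 + \frac{5 - 2}{3} = -3 + \frac{1}{3} \cdot 3 = -3 + 1 = -2$)
$j{\left(M \right)} = -14$ ($j{\left(M \right)} = 2 \left(-7\right) = -14$)
$B{\left(H \right)} = - 3 H$
$E{\left(J,p \right)} = \frac{2 p}{6 + J}$ ($E{\left(J,p \right)} = \frac{p + p}{J - -6} = \frac{2 p}{J + 6} = \frac{2 p}{6 + J}$)
$\frac{1}{E{\left(-123,j{\left(7 \right)} \right)} + 1608} = \frac{1}{2 \left(-14\right) \frac{1}{6 - 123} + 1608} = \frac{1}{2 \left(-14\right) \frac{1}{-117} + 1608} = \frac{1}{2 \left(-14\right) \left(- \frac{1}{117}\right) + 1608} = \frac{1}{\frac{28}{117} + 1608} = \frac{1}{\frac{188164}{117}} = \frac{117}{188164}$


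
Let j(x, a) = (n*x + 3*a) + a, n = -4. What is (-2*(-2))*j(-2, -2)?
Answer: 0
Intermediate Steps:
j(x, a) = -4*x + 4*a (j(x, a) = (-4*x + 3*a) + a = -4*x + 4*a)
(-2*(-2))*j(-2, -2) = (-2*(-2))*(-4*(-2) + 4*(-2)) = 4*(8 - 8) = 4*0 = 0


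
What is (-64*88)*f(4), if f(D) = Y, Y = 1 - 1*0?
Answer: -5632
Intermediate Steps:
Y = 1 (Y = 1 + 0 = 1)
f(D) = 1
(-64*88)*f(4) = -64*88*1 = -5632*1 = -5632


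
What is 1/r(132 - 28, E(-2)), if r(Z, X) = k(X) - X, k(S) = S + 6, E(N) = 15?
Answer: 1/6 ≈ 0.16667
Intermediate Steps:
k(S) = 6 + S
r(Z, X) = 6 (r(Z, X) = (6 + X) - X = 6)
1/r(132 - 28, E(-2)) = 1/6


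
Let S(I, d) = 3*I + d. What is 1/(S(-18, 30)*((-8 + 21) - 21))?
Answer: 1/192 ≈ 0.0052083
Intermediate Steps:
S(I, d) = d + 3*I
1/(S(-18, 30)*((-8 + 21) - 21)) = 1/((30 + 3*(-18))*((-8 + 21) - 21)) = 1/((30 - 54)*(13 - 21)) = 1/(-24*(-8)) = 1/192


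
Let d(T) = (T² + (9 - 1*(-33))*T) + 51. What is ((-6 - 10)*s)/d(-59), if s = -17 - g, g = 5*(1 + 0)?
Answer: 176/527 ≈ 0.33397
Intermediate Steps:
g = 5 (g = 5*1 = 5)
d(T) = 51 + T² + 42*T (d(T) = (T² + (9 + 33)*T) + 51 = (T² + 42*T) + 51 = 51 + T² + 42*T)
s = -22 (s = -17 - 1*5 = -17 - 5 = -22)
((-6 - 10)*s)/d(-59) = ((-6 - 10)*(-22))/(51 + (-59)² + 42*(-59)) = (-16*(-22))/(51 + 3481 - 2478) = 352/1054 = 352*(1/1054) = 176/527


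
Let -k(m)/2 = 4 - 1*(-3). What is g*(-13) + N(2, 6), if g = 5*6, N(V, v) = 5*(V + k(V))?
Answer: -450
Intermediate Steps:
k(m) = -14 (k(m) = -2*(4 - 1*(-3)) = -2*(4 + 3) = -2*7 = -14)
N(V, v) = -70 + 5*V (N(V, v) = 5*(V - 14) = 5*(-14 + V) = -70 + 5*V)
g = 30
g*(-13) + N(2, 6) = 30*(-13) + (-70 + 5*2) = -390 + (-70 + 10) = -390 - 60 = -450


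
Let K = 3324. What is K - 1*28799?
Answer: -25475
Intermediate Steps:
K - 1*28799 = 3324 - 1*28799 = 3324 - 28799 = -25475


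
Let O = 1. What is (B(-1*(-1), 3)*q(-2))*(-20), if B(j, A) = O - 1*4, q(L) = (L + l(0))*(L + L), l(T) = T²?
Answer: 480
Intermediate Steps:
q(L) = 2*L² (q(L) = (L + 0²)*(L + L) = (L + 0)*(2*L) = L*(2*L) = 2*L²)
B(j, A) = -3 (B(j, A) = 1 - 1*4 = 1 - 4 = -3)
(B(-1*(-1), 3)*q(-2))*(-20) = -6*(-2)²*(-20) = -6*4*(-20) = -3*8*(-20) = -24*(-20) = 480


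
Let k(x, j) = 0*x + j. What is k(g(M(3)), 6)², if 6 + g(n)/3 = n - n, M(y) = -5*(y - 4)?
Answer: 36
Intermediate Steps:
M(y) = 20 - 5*y (M(y) = -5*(-4 + y) = 20 - 5*y)
g(n) = -18 (g(n) = -18 + 3*(n - n) = -18 + 3*0 = -18 + 0 = -18)
k(x, j) = j (k(x, j) = 0 + j = j)
k(g(M(3)), 6)² = 6² = 36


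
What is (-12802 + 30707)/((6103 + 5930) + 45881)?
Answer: 17905/57914 ≈ 0.30917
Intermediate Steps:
(-12802 + 30707)/((6103 + 5930) + 45881) = 17905/(12033 + 45881) = 17905/57914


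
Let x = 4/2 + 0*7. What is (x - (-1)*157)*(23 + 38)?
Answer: 9699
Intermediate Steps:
x = 2 (x = 4*(½) + 0 = 2 + 0 = 2)
(x - (-1)*157)*(23 + 38) = (2 - (-1)*157)*(23 + 38) = (2 - 1*(-157))*61 = (2 + 157)*61 = 159*61 = 9699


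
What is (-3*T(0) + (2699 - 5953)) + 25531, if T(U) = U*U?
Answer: 22277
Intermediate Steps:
T(U) = U²
(-3*T(0) + (2699 - 5953)) + 25531 = (-3*0² + (2699 - 5953)) + 25531 = (-3*0 - 3254) + 25531 = (0 - 3254) + 25531 = -3254 + 25531 = 22277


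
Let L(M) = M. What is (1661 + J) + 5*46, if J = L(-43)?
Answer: 1848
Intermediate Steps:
J = -43
(1661 + J) + 5*46 = (1661 - 43) + 5*46 = 1618 + 230 = 1848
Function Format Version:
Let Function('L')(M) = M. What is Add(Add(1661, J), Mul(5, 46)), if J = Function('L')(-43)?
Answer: 1848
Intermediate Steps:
J = -43
Add(Add(1661, J), Mul(5, 46)) = Add(Add(1661, -43), Mul(5, 46)) = Add(1618, 230) = 1848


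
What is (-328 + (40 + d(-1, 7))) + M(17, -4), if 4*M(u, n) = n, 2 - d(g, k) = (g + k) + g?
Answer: -292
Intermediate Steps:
d(g, k) = 2 - k - 2*g (d(g, k) = 2 - ((g + k) + g) = 2 - (k + 2*g) = 2 + (-k - 2*g) = 2 - k - 2*g)
M(u, n) = n/4
(-328 + (40 + d(-1, 7))) + M(17, -4) = (-328 + (40 + (2 - 1*7 - 2*(-1)))) + (¼)*(-4) = (-328 + (40 + (2 - 7 + 2))) - 1 = (-328 + (40 - 3)) - 1 = (-328 + 37) - 1 = -291 - 1 = -292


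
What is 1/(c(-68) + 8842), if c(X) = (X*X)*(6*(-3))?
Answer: -1/74390 ≈ -1.3443e-5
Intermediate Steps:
c(X) = -18*X² (c(X) = X²*(-18) = -18*X²)
1/(c(-68) + 8842) = 1/(-18*(-68)² + 8842) = 1/(-18*4624 + 8842) = 1/(-83232 + 8842) = 1/(-74390) = -1/74390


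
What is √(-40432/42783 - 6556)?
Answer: 2*I*√3000433611435/42783 ≈ 80.975*I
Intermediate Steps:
√(-40432/42783 - 6556) = √(-280525780/42783) = 2*I*√3000433611435/42783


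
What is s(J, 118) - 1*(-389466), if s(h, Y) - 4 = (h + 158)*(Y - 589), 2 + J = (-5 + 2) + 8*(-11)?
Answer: 358855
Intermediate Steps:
J = -93 (J = -2 + ((-5 + 2) + 8*(-11)) = -2 + (-3 - 88) = -2 - 91 = -93)
s(h, Y) = 4 + (-589 + Y)*(158 + h) (s(h, Y) = 4 + (h + 158)*(Y - 589) = 4 + (158 + h)*(-589 + Y) = 4 + (-589 + Y)*(158 + h))
s(J, 118) - 1*(-389466) = (-93058 - 589*(-93) + 158*118 + 118*(-93)) - 1*(-389466) = (-93058 + 54777 + 18644 - 10974) + 389466 = -30611 + 389466 = 358855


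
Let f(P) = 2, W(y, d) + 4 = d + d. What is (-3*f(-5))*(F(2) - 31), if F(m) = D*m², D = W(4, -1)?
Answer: 330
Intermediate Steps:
W(y, d) = -4 + 2*d (W(y, d) = -4 + (d + d) = -4 + 2*d)
D = -6 (D = -4 + 2*(-1) = -4 - 2 = -6)
F(m) = -6*m²
(-3*f(-5))*(F(2) - 31) = (-3*2)*(-6*2² - 31) = -6*(-6*4 - 31) = -6*(-24 - 31) = -6*(-55) = 330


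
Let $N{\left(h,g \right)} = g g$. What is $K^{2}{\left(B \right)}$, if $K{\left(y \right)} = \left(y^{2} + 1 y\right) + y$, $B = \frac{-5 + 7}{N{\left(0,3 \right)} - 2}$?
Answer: $\frac{1024}{2401} \approx 0.42649$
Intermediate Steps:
$N{\left(h,g \right)} = g^{2}$
$B = \frac{2}{7}$ ($B = \frac{-5 + 7}{3^{2} - 2} = \frac{2}{9 - 2} = \frac{2}{7} \approx 0.28571$)
$K{\left(y \right)} = y^{2} + 2 y$ ($K{\left(y \right)} = \left(y^{2} + y\right) + y = \left(y + y^{2}\right) + y = y^{2} + 2 y$)
$K^{2}{\left(B \right)} = \left(\frac{2 \left(2 + \frac{2}{7}\right)}{7}\right)^{2} = \left(\frac{2}{7} \cdot \frac{16}{7}\right)^{2} = \left(\frac{32}{49}\right)^{2} = \frac{1024}{2401}$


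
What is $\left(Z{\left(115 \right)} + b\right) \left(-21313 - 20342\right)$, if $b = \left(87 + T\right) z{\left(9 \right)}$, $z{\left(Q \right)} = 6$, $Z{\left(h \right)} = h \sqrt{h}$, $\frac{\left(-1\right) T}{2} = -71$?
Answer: $-57233970 - 4790325 \sqrt{115} \approx -1.086 \cdot 10^{8}$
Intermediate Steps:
$T = 142$ ($T = \left(-2\right) \left(-71\right) = 142$)
$Z{\left(h \right)} = h^{\frac{3}{2}}$
$b = 1374$ ($b = \left(87 + 142\right) 6 = 229 \cdot 6 = 1374$)
$\left(Z{\left(115 \right)} + b\right) \left(-21313 - 20342\right) = \left(115^{\frac{3}{2}} + 1374\right) \left(-21313 - 20342\right) = \left(115 \sqrt{115} + 1374\right) \left(-41655\right) = \left(1374 + 115 \sqrt{115}\right) \left(-41655\right) = -57233970 - 4790325 \sqrt{115}$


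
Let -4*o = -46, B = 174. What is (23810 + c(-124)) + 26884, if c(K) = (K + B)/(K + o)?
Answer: 456242/9 ≈ 50694.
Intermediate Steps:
o = 23/2 (o = -¼*(-46) = 23/2 ≈ 11.500)
c(K) = (174 + K)/(23/2 + K) (c(K) = (K + 174)/(K + 23/2) = (174 + K)/(23/2 + K))
(23810 + c(-124)) + 26884 = (23810 + 2*(174 - 124)/(23 + 2*(-124))) + 26884 = (23810 + 2*50/(23 - 248)) + 26884 = (23810 + 2*50/(-225)) + 26884 = (23810 + 2*(-1/225)*50) + 26884 = (23810 - 4/9) + 26884 = 214286/9 + 26884 = 456242/9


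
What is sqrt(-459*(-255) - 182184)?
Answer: I*sqrt(65139) ≈ 255.22*I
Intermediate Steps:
sqrt(-459*(-255) - 182184) = sqrt(117045 - 182184) = sqrt(-65139) = I*sqrt(65139)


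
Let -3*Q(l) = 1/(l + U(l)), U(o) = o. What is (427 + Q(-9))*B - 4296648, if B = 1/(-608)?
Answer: -141067570195/32832 ≈ -4.2966e+6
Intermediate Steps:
B = -1/608 ≈ -0.0016447
Q(l) = -1/(6*l) (Q(l) = -1/(3*(l + l)) = -1/(2*l)/3 = -1/(6*l))
(427 + Q(-9))*B - 4296648 = (427 - 1/6/(-9))*(-1/608) - 4296648 = (427 - 1/6*(-1/9))*(-1/608) - 4296648 = (427 + 1/54)*(-1/608) - 4296648 = (23059/54)*(-1/608) - 4296648 = -23059/32832 - 4296648 = -141067570195/32832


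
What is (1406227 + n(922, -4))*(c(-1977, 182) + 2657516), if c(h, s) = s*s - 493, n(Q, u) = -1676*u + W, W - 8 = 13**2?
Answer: 3801468246876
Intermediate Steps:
W = 177 (W = 8 + 13**2 = 8 + 169 = 177)
n(Q, u) = 177 - 1676*u (n(Q, u) = -1676*u + 177 = 177 - 1676*u)
c(h, s) = -493 + s**2 (c(h, s) = s**2 - 493 = -493 + s**2)
(1406227 + n(922, -4))*(c(-1977, 182) + 2657516) = (1406227 + (177 - 1676*(-4)))*((-493 + 182**2) + 2657516) = (1406227 + (177 + 6704))*((-493 + 33124) + 2657516) = (1406227 + 6881)*(32631 + 2657516) = 1413108*2690147 = 3801468246876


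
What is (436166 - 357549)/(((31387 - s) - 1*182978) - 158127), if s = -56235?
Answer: -78617/253483 ≈ -0.31015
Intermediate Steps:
(436166 - 357549)/(((31387 - s) - 1*182978) - 158127) = (436166 - 357549)/(((31387 - 1*(-56235)) - 1*182978) - 158127) = 78617/(((31387 + 56235) - 182978) - 158127) = 78617/((87622 - 182978) - 158127) = 78617/(-95356 - 158127) = 78617/(-253483) = 78617*(-1/253483) = -78617/253483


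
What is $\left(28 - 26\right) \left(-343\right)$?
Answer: $-686$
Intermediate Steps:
$\left(28 - 26\right) \left(-343\right) = 2 \left(-343\right) = -686$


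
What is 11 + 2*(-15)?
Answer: -19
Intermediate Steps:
11 + 2*(-15) = 11 - 30 = -19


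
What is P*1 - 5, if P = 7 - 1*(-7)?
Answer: 9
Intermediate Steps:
P = 14 (P = 7 + 7 = 14)
P*1 - 5 = 14*1 - 5 = 14 - 5 = 9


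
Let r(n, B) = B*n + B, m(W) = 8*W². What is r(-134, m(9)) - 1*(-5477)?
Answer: -80707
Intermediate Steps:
r(n, B) = B + B*n
r(-134, m(9)) - 1*(-5477) = (8*9²)*(1 - 134) - 1*(-5477) = (8*81)*(-133) + 5477 = 648*(-133) + 5477 = -86184 + 5477 = -80707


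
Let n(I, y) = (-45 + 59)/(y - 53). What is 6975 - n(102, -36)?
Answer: 620789/89 ≈ 6975.2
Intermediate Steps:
n(I, y) = 14/(-53 + y)
6975 - n(102, -36) = 6975 - 14/(-53 - 36) = 6975 - 14/(-89) = 6975 - 14*(-1)/89 = 6975 - 1*(-14/89) = 6975 + 14/89 = 620789/89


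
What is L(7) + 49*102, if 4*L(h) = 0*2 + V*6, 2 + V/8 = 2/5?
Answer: 24894/5 ≈ 4978.8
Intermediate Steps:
V = -64/5 (V = -16 + 8*(2/5) = -16 + 16/5 = -64/5 ≈ -12.800)
L(h) = -96/5 (L(h) = (0*2 - 64/5*6)/4 = (0 - 384/5)/4 = (1/4)*(-384/5) = -96/5)
L(7) + 49*102 = -96/5 + 49*102 = -96/5 + 4998 = 24894/5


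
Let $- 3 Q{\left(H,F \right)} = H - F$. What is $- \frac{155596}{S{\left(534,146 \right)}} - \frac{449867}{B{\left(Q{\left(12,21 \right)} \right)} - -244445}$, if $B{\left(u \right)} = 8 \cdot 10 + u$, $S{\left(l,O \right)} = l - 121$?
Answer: $- \frac{5461910537}{14427152} \approx -378.59$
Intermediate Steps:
$Q{\left(H,F \right)} = - \frac{H}{3} + \frac{F}{3}$ ($Q{\left(H,F \right)} = - \frac{H - F}{3} = - \frac{H}{3} + \frac{F}{3}$)
$S{\left(l,O \right)} = -121 + l$
$B{\left(u \right)} = 80 + u$
$- \frac{155596}{S{\left(534,146 \right)}} - \frac{449867}{B{\left(Q{\left(12,21 \right)} \right)} - -244445} = - \frac{155596}{-121 + 534} - \frac{449867}{\left(80 + \left(\left(- \frac{1}{3}\right) 12 + \frac{1}{3} \cdot 21\right)\right) - -244445} = - \frac{155596}{413} - \frac{449867}{\left(80 + \left(-4 + 7\right)\right) + 244445} = \left(-155596\right) \frac{1}{413} - \frac{449867}{\left(80 + 3\right) + 244445} = - \frac{22228}{59} - \frac{449867}{83 + 244445} = - \frac{22228}{59} - \frac{449867}{244528} = - \frac{5461910537}{14427152}$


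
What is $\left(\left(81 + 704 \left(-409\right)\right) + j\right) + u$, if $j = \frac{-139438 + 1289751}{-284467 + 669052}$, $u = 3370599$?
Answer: $\frac{1185578251553}{384585} \approx 3.0827 \cdot 10^{6}$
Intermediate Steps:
$j = \frac{1150313}{384585} \approx 2.9911$
$\left(\left(81 + 704 \left(-409\right)\right) + j\right) + u = \left(\left(81 + 704 \left(-409\right)\right) + \frac{1150313}{384585}\right) + 3370599 = \left(\left(81 - 287936\right) + \frac{1150313}{384585}\right) + 3370599 = \left(-287855 + \frac{1150313}{384585}\right) + 3370599 = - \frac{110703564862}{384585} + 3370599 = \frac{1185578251553}{384585}$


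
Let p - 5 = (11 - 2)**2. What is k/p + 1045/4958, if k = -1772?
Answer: -4347853/213194 ≈ -20.394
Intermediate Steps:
p = 86 (p = 5 + (11 - 2)**2 = 5 + 9**2 = 5 + 81 = 86)
k/p + 1045/4958 = -1772/86 + 1045/4958 = -1772*1/86 + 1045*(1/4958) = -886/43 + 1045/4958 = -4347853/213194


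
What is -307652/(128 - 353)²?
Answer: -307652/50625 ≈ -6.0771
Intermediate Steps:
-307652/(128 - 353)² = -307652/((-225)²) = -307652/50625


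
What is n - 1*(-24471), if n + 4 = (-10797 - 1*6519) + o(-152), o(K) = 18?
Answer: 7169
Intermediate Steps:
n = -17302 (n = -4 + ((-10797 - 1*6519) + 18) = -4 + ((-10797 - 6519) + 18) = -4 + (-17316 + 18) = -4 - 17298 = -17302)
n - 1*(-24471) = -17302 - 1*(-24471) = -17302 + 24471 = 7169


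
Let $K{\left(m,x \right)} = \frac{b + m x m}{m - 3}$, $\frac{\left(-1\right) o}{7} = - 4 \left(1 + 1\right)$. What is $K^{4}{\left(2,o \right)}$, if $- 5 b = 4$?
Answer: $\frac{1551160647936}{625} \approx 2.4819 \cdot 10^{9}$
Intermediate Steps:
$o = 56$ ($o = - 7 \left(- 4 \left(1 + 1\right)\right) = - 7 \left(\left(-4\right) 2\right) = \left(-7\right) \left(-8\right) = 56$)
$b = - \frac{4}{5}$ ($b = \left(- \frac{1}{5}\right) 4 = - \frac{4}{5} \approx -0.8$)
$K{\left(m,x \right)} = \frac{- \frac{4}{5} + x m^{2}}{-3 + m}$ ($K{\left(m,x \right)} = \frac{- \frac{4}{5} + m x m}{m - 3} = \frac{- \frac{4}{5} + x m^{2}}{-3 + m}$)
$K^{4}{\left(2,o \right)} = \left(\frac{- \frac{4}{5} + 56 \cdot 2^{2}}{-3 + 2}\right)^{4} = \left(\frac{- \frac{4}{5} + 56 \cdot 4}{-1}\right)^{4} = \left(- (- \frac{4}{5} + 224)\right)^{4} = \left(\left(-1\right) \frac{1116}{5}\right)^{4} = \left(- \frac{1116}{5}\right)^{4} = \frac{1551160647936}{625}$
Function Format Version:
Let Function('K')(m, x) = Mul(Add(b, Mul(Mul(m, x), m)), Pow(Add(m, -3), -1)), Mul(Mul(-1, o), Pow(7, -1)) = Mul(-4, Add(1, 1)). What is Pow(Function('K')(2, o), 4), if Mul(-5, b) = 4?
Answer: Rational(1551160647936, 625) ≈ 2.4819e+9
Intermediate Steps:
o = 56 (o = Mul(-7, Mul(-4, Add(1, 1))) = Mul(-7, Mul(-4, 2)) = Mul(-7, -8) = 56)
b = Rational(-4, 5) (b = Mul(Rational(-1, 5), 4) = Rational(-4, 5) ≈ -0.80000)
Function('K')(m, x) = Mul(Pow(Add(-3, m), -1), Add(Rational(-4, 5), Mul(x, Pow(m, 2)))) (Function('K')(m, x) = Mul(Add(Rational(-4, 5), Mul(Mul(m, x), m)), Pow(Add(m, -3), -1)) = Mul(Add(Rational(-4, 5), Mul(x, Pow(m, 2))), Pow(Add(-3, m), -1)) = Mul(Pow(Add(-3, m), -1), Add(Rational(-4, 5), Mul(x, Pow(m, 2)))))
Pow(Function('K')(2, o), 4) = Pow(Mul(Pow(Add(-3, 2), -1), Add(Rational(-4, 5), Mul(56, Pow(2, 2)))), 4) = Pow(Mul(Pow(-1, -1), Add(Rational(-4, 5), Mul(56, 4))), 4) = Pow(Mul(-1, Add(Rational(-4, 5), 224)), 4) = Pow(Mul(-1, Rational(1116, 5)), 4) = Pow(Rational(-1116, 5), 4) = Rational(1551160647936, 625)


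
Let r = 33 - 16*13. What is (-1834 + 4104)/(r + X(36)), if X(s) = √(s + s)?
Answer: -397250/30553 - 13620*√2/30553 ≈ -13.632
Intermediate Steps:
r = -175 (r = 33 - 208 = -175)
X(s) = √2*√s (X(s) = √(2*s) = √2*√s)
(-1834 + 4104)/(r + X(36)) = (-1834 + 4104)/(-175 + √2*√36) = 2270/(-175 + √2*6) = 2270/(-175 + 6*√2)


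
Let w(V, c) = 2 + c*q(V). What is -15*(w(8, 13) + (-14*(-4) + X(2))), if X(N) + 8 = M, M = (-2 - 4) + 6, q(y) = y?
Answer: -2310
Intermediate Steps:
w(V, c) = 2 + V*c (w(V, c) = 2 + c*V = 2 + V*c)
M = 0 (M = -6 + 6 = 0)
X(N) = -8 (X(N) = -8 + 0 = -8)
-15*(w(8, 13) + (-14*(-4) + X(2))) = -15*((2 + 8*13) + (-14*(-4) - 8)) = -15*((2 + 104) + (56 - 8)) = -15*(106 + 48) = -15*154 = -2310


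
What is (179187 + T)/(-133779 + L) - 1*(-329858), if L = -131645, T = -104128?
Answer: 87552154733/265424 ≈ 3.2986e+5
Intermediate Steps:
(179187 + T)/(-133779 + L) - 1*(-329858) = (179187 - 104128)/(-133779 - 131645) - 1*(-329858) = 75059/(-265424) + 329858 = 75059*(-1/265424) + 329858 = -75059/265424 + 329858 = 87552154733/265424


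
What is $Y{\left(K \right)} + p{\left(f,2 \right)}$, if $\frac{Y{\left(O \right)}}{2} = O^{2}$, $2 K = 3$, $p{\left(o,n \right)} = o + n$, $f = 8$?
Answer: $\frac{29}{2} \approx 14.5$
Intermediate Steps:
$p{\left(o,n \right)} = n + o$
$K = \frac{3}{2}$ ($K = \frac{1}{2} \cdot 3 = \frac{3}{2} \approx 1.5$)
$Y{\left(O \right)} = 2 O^{2}$
$Y{\left(K \right)} + p{\left(f,2 \right)} = 2 \left(\frac{3}{2}\right)^{2} + \left(2 + 8\right) = 2 \cdot \frac{9}{4} + 10 = \frac{9}{2} + 10 = \frac{29}{2}$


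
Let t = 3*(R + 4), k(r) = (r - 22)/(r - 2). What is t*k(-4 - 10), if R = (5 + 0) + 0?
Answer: 243/4 ≈ 60.750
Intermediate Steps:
R = 5 (R = 5 + 0 = 5)
k(r) = (-22 + r)/(-2 + r)
t = 27 (t = 3*(5 + 4) = 3*9 = 27)
t*k(-4 - 10) = 27*((-22 + (-4 - 10))/(-2 + (-4 - 10))) = 27*((-22 - 14)/(-2 - 14)) = 27*(-36/(-16)) = 27*(-1/16*(-36)) = 27*(9/4) = 243/4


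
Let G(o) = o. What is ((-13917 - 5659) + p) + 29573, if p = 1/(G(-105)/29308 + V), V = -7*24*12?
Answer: 590673045593/59085033 ≈ 9997.0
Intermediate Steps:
V = -2016 (V = -168*12 = -2016)
p = -29308/59085033 (p = 1/(-105/29308 - 2016) = 1/(-59085033/29308) = -29308/59085033 ≈ -0.00049603)
((-13917 - 5659) + p) + 29573 = ((-13917 - 5659) - 29308/59085033) + 29573 = (-19576 - 29308/59085033) + 29573 = -1156648635316/59085033 + 29573 = 590673045593/59085033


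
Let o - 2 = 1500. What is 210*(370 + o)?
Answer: 393120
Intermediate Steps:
o = 1502 (o = 2 + 1500 = 1502)
210*(370 + o) = 210*(370 + 1502) = 210*1872 = 393120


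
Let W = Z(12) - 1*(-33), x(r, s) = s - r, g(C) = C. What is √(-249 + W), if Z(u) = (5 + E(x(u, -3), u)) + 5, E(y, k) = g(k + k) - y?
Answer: I*√167 ≈ 12.923*I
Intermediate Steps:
E(y, k) = -y + 2*k (E(y, k) = (k + k) - y = 2*k - y = -y + 2*k)
Z(u) = 13 + 3*u (Z(u) = (5 + (-(-3 - u) + 2*u)) + 5 = (5 + ((3 + u) + 2*u)) + 5 = (5 + (3 + 3*u)) + 5 = (8 + 3*u) + 5 = 13 + 3*u)
W = 82 (W = (13 + 3*12) - 1*(-33) = (13 + 36) + 33 = 49 + 33 = 82)
√(-249 + W) = √(-249 + 82) = √(-167) = I*√167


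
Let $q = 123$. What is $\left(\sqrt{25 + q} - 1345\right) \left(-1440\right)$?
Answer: $1936800 - 2880 \sqrt{37} \approx 1.9193 \cdot 10^{6}$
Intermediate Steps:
$\left(\sqrt{25 + q} - 1345\right) \left(-1440\right) = \left(\sqrt{25 + 123} - 1345\right) \left(-1440\right) = \left(\sqrt{148} - 1345\right) \left(-1440\right) = \left(2 \sqrt{37} - 1345\right) \left(-1440\right) = \left(-1345 + 2 \sqrt{37}\right) \left(-1440\right) = 1936800 - 2880 \sqrt{37}$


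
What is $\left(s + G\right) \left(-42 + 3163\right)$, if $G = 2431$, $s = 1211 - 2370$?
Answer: $3969912$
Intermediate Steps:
$s = -1159$
$\left(s + G\right) \left(-42 + 3163\right) = \left(-1159 + 2431\right) \left(-42 + 3163\right) = 1272 \cdot 3121 = 3969912$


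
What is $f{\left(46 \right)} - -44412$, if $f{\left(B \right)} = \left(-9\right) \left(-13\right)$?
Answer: $44529$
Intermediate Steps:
$f{\left(B \right)} = 117$
$f{\left(46 \right)} - -44412 = 117 - -44412 = 117 + 44412 = 44529$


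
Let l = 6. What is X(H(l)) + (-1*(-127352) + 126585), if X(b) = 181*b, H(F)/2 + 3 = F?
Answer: 255023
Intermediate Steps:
H(F) = -6 + 2*F
X(H(l)) + (-1*(-127352) + 126585) = 181*(-6 + 2*6) + (-1*(-127352) + 126585) = 181*(-6 + 12) + (127352 + 126585) = 181*6 + 253937 = 1086 + 253937 = 255023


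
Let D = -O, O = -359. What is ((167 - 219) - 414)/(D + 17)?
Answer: -233/188 ≈ -1.2394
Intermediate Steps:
D = 359 (D = -1*(-359) = 359)
((167 - 219) - 414)/(D + 17) = ((167 - 219) - 414)/(359 + 17) = (-52 - 414)/376 = -466*1/376 = -233/188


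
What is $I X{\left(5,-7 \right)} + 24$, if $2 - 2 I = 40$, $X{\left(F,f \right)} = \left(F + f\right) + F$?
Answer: $-33$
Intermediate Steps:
$X{\left(F,f \right)} = f + 2 F$
$I = -19$ ($I = 1 - 20 = -19$)
$I X{\left(5,-7 \right)} + 24 = - 19 \left(-7 + 2 \cdot 5\right) + 24 = - 19 \left(-7 + 10\right) + 24 = \left(-19\right) 3 + 24 = -57 + 24 = -33$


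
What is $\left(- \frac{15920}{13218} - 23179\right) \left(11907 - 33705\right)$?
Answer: $\frac{1113136457286}{2203} \approx 5.0528 \cdot 10^{8}$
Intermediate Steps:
$\left(- \frac{15920}{13218} - 23179\right) \left(11907 - 33705\right) = \left(\left(-15920\right) \frac{1}{13218} - 23179\right) \left(-21798\right) = \left(- \frac{7960}{6609} - 23179\right) \left(-21798\right) = \left(- \frac{153197971}{6609}\right) \left(-21798\right) = \frac{1113136457286}{2203}$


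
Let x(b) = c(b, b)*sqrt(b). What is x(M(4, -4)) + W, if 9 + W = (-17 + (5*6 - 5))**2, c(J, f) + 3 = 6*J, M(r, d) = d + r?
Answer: 55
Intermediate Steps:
c(J, f) = -3 + 6*J
x(b) = sqrt(b)*(-3 + 6*b) (x(b) = (-3 + 6*b)*sqrt(b) = sqrt(b)*(-3 + 6*b))
W = 55 (W = -9 + (-17 + (5*6 - 5))**2 = -9 + (-17 + (30 - 5))**2 = -9 + (-17 + 25)**2 = -9 + 8**2 = -9 + 64 = 55)
x(M(4, -4)) + W = sqrt(-4 + 4)*(-3 + 6*(-4 + 4)) + 55 = sqrt(0)*(-3 + 6*0) + 55 = 0*(-3 + 0) + 55 = 0*(-3) + 55 = 0 + 55 = 55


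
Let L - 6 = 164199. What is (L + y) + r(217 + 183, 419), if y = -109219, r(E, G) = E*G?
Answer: 222586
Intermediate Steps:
L = 164205 (L = 6 + 164199 = 164205)
(L + y) + r(217 + 183, 419) = (164205 - 109219) + (217 + 183)*419 = 54986 + 400*419 = 54986 + 167600 = 222586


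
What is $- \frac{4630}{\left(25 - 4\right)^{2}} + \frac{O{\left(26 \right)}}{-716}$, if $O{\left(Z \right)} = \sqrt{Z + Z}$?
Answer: $- \frac{4630}{441} - \frac{\sqrt{13}}{358} \approx -10.509$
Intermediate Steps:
$O{\left(Z \right)} = \sqrt{2} \sqrt{Z}$ ($O{\left(Z \right)} = \sqrt{2 Z} = \sqrt{2} \sqrt{Z}$)
$- \frac{4630}{\left(25 - 4\right)^{2}} + \frac{O{\left(26 \right)}}{-716} = - \frac{4630}{\left(25 - 4\right)^{2}} + \frac{\sqrt{2} \sqrt{26}}{-716} = - \frac{4630}{21^{2}} + 2 \sqrt{13} \left(- \frac{1}{716}\right) = - \frac{4630}{441} - \frac{\sqrt{13}}{358}$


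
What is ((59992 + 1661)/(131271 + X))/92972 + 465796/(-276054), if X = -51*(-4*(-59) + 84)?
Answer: -829674890670475/491708506131348 ≈ -1.6873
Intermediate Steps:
X = -16320 (X = -51*(236 + 84) = -51*320 = -16320)
((59992 + 1661)/(131271 + X))/92972 + 465796/(-276054) = ((59992 + 1661)/(131271 - 16320))/92972 + 465796/(-276054) = (61653/114951)*(1/92972) + 465796*(-1/276054) = (61653*(1/114951))*(1/92972) - 232898/138027 = (20551/38317)*(1/92972) - 232898/138027 = 20551/3562408124 - 232898/138027 = -829674890670475/491708506131348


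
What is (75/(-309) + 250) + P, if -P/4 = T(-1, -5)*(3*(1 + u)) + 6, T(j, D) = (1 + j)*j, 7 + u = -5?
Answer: 23253/103 ≈ 225.76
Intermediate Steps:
u = -12 (u = -7 - 5 = -12)
T(j, D) = j*(1 + j)
P = -24 (P = -4*((-(1 - 1))*(3*(1 - 12)) + 6) = -4*((-1*0)*(3*(-11)) + 6) = -4*(0*(-33) + 6) = -4*(0 + 6) = -4*6 = -24)
(75/(-309) + 250) + P = (75/(-309) + 250) - 24 = (75*(-1/309) + 250) - 24 = (-25/103 + 250) - 24 = 25725/103 - 24 = 23253/103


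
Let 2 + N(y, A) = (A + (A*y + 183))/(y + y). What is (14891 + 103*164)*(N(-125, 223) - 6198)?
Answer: -48390602773/250 ≈ -1.9356e+8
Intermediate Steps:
N(y, A) = -2 + (183 + A + A*y)/(2*y) (N(y, A) = -2 + (A + (A*y + 183))/(y + y) = -2 + (A + (183 + A*y))/((2*y)) = -2 + (183 + A + A*y)*(1/(2*y)) = -2 + (183 + A + A*y)/(2*y))
(14891 + 103*164)*(N(-125, 223) - 6198) = (14891 + 103*164)*((½)*(183 + 223 - 125*(-4 + 223))/(-125) - 6198) = (14891 + 16892)*((½)*(-1/125)*(183 + 223 - 125*219) - 6198) = 31783*((½)*(-1/125)*(183 + 223 - 27375) - 6198) = 31783*((½)*(-1/125)*(-26969) - 6198) = 31783*(26969/250 - 6198) = 31783*(-1522531/250) = -48390602773/250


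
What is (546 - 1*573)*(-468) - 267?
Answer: 12369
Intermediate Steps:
(546 - 1*573)*(-468) - 267 = (546 - 573)*(-468) - 267 = -27*(-468) - 267 = 12636 - 267 = 12369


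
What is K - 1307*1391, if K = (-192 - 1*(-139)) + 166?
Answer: -1817924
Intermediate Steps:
K = 113 (K = (-192 + 139) + 166 = -53 + 166 = 113)
K - 1307*1391 = 113 - 1307*1391 = 113 - 1818037 = -1817924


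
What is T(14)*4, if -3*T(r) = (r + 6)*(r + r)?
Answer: -2240/3 ≈ -746.67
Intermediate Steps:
T(r) = -2*r*(6 + r)/3 (T(r) = -(r + 6)*(r + r)/3 = -(6 + r)*2*r/3 = -2*r*(6 + r)/3)
T(14)*4 = -⅔*14*(6 + 14)*4 = -⅔*14*20*4 = -560/3*4 = -2240/3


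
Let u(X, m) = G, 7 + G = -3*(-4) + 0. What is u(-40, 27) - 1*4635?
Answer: -4630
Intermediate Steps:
G = 5 (G = -7 + (-3*(-4) + 0) = -7 + (12 + 0) = -7 + 12 = 5)
u(X, m) = 5
u(-40, 27) - 1*4635 = 5 - 1*4635 = 5 - 4635 = -4630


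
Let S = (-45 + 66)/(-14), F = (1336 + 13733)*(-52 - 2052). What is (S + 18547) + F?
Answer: -63373261/2 ≈ -3.1687e+7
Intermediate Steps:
F = -31705176 (F = 15069*(-2104) = -31705176)
S = -3/2 (S = 21*(-1/14) = -3/2 ≈ -1.5000)
(S + 18547) + F = (-3/2 + 18547) - 31705176 = 37091/2 - 31705176 = -63373261/2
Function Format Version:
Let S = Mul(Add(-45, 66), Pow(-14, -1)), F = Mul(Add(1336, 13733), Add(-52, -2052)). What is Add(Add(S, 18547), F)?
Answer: Rational(-63373261, 2) ≈ -3.1687e+7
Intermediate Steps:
F = -31705176 (F = Mul(15069, -2104) = -31705176)
S = Rational(-3, 2) (S = Mul(21, Rational(-1, 14)) = Rational(-3, 2) ≈ -1.5000)
Add(Add(S, 18547), F) = Add(Add(Rational(-3, 2), 18547), -31705176) = Add(Rational(37091, 2), -31705176) = Rational(-63373261, 2)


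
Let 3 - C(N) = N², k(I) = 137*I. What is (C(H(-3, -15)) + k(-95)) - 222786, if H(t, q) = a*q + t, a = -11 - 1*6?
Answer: -299302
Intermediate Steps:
a = -17 (a = -11 - 6 = -17)
H(t, q) = t - 17*q (H(t, q) = -17*q + t = t - 17*q)
C(N) = 3 - N²
(C(H(-3, -15)) + k(-95)) - 222786 = ((3 - (-3 - 17*(-15))²) + 137*(-95)) - 222786 = ((3 - (-3 + 255)²) - 13015) - 222786 = ((3 - 1*252²) - 13015) - 222786 = ((3 - 1*63504) - 13015) - 222786 = ((3 - 63504) - 13015) - 222786 = (-63501 - 13015) - 222786 = -76516 - 222786 = -299302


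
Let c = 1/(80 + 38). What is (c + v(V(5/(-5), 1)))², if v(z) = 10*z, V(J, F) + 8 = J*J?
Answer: 68211081/13924 ≈ 4898.8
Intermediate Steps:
V(J, F) = -8 + J² (V(J, F) = -8 + J*J = -8 + J²)
c = 1/118 ≈ 0.0084746
(c + v(V(5/(-5), 1)))² = (1/118 + 10*(-8 + (5/(-5))²))² = (1/118 + 10*(-8 + (5*(-⅕))²))² = (1/118 + 10*(-8 + (-1)²))² = (1/118 + 10*(-8 + 1))² = (1/118 + 10*(-7))² = (1/118 - 70)² = (-8259/118)² = 68211081/13924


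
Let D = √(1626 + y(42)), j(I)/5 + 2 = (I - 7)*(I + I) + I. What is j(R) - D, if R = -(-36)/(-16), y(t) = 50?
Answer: 1495/8 - 2*√419 ≈ 145.94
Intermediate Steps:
R = -9/4 (R = -(-36)*(-1)/16 = -3*¾ = -9/4 ≈ -2.2500)
j(I) = -10 + 5*I + 10*I*(-7 + I) (j(I) = -10 + 5*((I - 7)*(I + I) + I) = -10 + 5*((-7 + I)*(2*I) + I) = -10 + 5*(2*I*(-7 + I) + I) = -10 + 5*(I + 2*I*(-7 + I)) = -10 + (5*I + 10*I*(-7 + I)) = -10 + 5*I + 10*I*(-7 + I))
D = 2*√419 (D = √(1626 + 50) = √1676 = 2*√419 ≈ 40.939)
j(R) - D = (-10 - 65*(-9/4) + 10*(-9/4)²) - 2*√419 = (-10 + 585/4 + 10*(81/16)) - 2*√419 = (-10 + 585/4 + 405/8) - 2*√419 = 1495/8 - 2*√419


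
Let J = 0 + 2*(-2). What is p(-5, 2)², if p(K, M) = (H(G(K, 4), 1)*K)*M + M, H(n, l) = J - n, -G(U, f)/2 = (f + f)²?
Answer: 1532644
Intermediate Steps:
G(U, f) = -8*f² (G(U, f) = -2*(f + f)² = -2*4*f² = -8*f²)
J = -4 (J = 0 - 4 = -4)
H(n, l) = -4 - n
p(K, M) = M + 124*K*M (p(K, M) = ((-4 - (-8)*4²)*K)*M + M = ((-4 - (-8)*16)*K)*M + M = ((-4 - 1*(-128))*K)*M + M = ((-4 + 128)*K)*M + M = (124*K)*M + M = 124*K*M + M = M + 124*K*M)
p(-5, 2)² = (2*(1 + 124*(-5)))² = (2*(1 - 620))² = (2*(-619))² = (-1238)² = 1532644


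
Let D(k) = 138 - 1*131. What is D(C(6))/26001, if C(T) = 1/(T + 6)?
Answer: 7/26001 ≈ 0.00026922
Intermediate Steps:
C(T) = 1/(6 + T)
D(k) = 7 (D(k) = 138 - 131 = 7)
D(C(6))/26001 = 7/26001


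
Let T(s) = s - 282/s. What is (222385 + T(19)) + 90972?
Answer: 5953862/19 ≈ 3.1336e+5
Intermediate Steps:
(222385 + T(19)) + 90972 = (222385 + (19 - 282/19)) + 90972 = (222385 + 79/19) + 90972 = 4225394/19 + 90972 = 5953862/19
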